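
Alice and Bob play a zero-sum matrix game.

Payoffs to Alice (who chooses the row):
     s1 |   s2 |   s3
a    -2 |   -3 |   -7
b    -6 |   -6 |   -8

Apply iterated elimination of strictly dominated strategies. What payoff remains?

-7

Column s1 is strictly dominated by s3 for Bob (-7<-2, -8<-6); eliminate s1.
Column s2 is strictly dominated by s3 for Bob (-7<-3, -8<-6); eliminate s2.
Row b is strictly dominated by row a (-7>-8); eliminate b.
Only (a, s3) remains, with payoff -7.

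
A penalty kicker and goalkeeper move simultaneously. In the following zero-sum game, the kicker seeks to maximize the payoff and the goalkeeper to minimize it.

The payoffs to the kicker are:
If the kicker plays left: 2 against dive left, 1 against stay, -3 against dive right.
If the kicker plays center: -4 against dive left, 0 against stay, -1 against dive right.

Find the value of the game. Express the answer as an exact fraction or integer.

Column stay is strictly dominated by dive right for the goalkeeper (it gives the kicker more in every row).
The remaining 2×2 game on (left, center) × (dive left, dive right) has no saddle point. Let the kicker play left with probability p; indifference gives 2p − 4(1−p) = −3p − (1−p), so p = 3/8.
Similarly the goalkeeper's optimal q on dive left is 1/4, and the value is 2·(1/4) + (-3)·(3/4) = -7/4.

-7/4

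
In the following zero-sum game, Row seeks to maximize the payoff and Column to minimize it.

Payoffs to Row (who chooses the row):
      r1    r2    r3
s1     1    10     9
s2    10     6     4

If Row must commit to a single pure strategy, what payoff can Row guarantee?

The worst-case payoff for each row is s1: 1, s2: 4.
The best of these is 4.

4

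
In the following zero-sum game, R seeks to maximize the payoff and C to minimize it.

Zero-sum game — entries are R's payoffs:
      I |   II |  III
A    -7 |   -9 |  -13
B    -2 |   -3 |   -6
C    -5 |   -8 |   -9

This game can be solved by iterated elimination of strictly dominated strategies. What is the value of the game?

Column I is strictly dominated by II for C (-9<-7, -3<-2, -8<-5); eliminate I.
Row A is strictly dominated by row B (-3>-9, -6>-13); eliminate A.
Column II is strictly dominated by III for C (-6<-3, -9<-8); eliminate II.
Row C is strictly dominated by row B (-6>-9); eliminate C.
Only (B, III) remains, with payoff -6.

-6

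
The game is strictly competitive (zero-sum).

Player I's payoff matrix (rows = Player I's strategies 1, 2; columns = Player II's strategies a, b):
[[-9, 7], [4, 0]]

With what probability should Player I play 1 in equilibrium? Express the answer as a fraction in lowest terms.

1/5

Row minima are -9 and 0, so Player I's maximin is 0; column maxima are 4 and 7, so Player II's minimax is 4. These differ, so the equilibrium is in mixed strategies.
Let Player I play 1 with probability p. Player II is indifferent when −9p + 4(1−p) = 7p, giving p = 1/5.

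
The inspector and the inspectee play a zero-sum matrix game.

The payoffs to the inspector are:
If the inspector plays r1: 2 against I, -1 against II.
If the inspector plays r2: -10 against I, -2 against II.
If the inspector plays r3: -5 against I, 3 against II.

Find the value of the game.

Row r2 is strictly dominated by row r3, so the inspector never plays it.
The remaining 2×2 game on (r1, r3) × (I, II) has no saddle point. Let the inspector play r1 with probability p; indifference gives 2p − 5(1−p) = −p + 3(1−p), so p = 8/11.
Similarly the inspectee's optimal q on I is 4/11, and the value is 2·(4/11) + (-1)·(7/11) = 1/11.

1/11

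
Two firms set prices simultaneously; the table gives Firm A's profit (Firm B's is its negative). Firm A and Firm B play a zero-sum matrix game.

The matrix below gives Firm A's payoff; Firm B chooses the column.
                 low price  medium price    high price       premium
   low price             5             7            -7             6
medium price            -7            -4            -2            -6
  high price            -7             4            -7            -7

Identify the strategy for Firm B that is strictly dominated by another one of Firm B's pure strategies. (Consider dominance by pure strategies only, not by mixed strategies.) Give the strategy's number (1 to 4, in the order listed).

Firm B prefers columns that give Firm A less. Compare medium price with low price: 5 < 7, -7 < -4, -7 < 4.
So low price strictly dominates medium price for Firm B; medium price is strictly dominated.

2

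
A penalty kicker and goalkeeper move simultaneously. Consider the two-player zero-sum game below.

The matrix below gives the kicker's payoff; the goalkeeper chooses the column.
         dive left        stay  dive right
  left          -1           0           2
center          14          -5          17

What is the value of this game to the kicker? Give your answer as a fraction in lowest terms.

Column dive right is strictly dominated by dive left for the goalkeeper (it gives the kicker more in every row).
The remaining 2×2 game on (left, center) × (dive left, stay) has no saddle point. Let the kicker play left with probability p; indifference gives −p + 14(1−p) = −5(1−p), so p = 19/20.
Similarly the goalkeeper's optimal q on dive left is 1/4, and the value is -1·(1/4) + (0)·(3/4) = -1/4.

-1/4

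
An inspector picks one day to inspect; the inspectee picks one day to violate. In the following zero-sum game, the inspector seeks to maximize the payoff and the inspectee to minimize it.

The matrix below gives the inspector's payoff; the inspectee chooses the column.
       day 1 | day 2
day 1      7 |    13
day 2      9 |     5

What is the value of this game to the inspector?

Row minima are 7 and 5, so the inspector's maximin is 7; column maxima are 9 and 13, so the inspectee's minimax is 9. These differ, so the equilibrium is in mixed strategies.
Let the inspector play day 1 with probability p. The inspectee is indifferent when 7p + 9(1−p) = 13p + 5(1−p), giving p = 2/5.
Let the inspectee play day 1 with probability q. The inspector is indifferent when 7q + 13(1−q) = 9q + 5(1−q), giving q = 4/5.
The value is 7·(4/5) + (13)·(1/5) = 41/5.

41/5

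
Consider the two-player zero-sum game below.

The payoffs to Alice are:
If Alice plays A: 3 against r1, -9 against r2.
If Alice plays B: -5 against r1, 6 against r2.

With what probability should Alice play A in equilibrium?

11/23

Row minima are -9 and -5, so Alice's maximin is -5; column maxima are 3 and 6, so Bob's minimax is 3. These differ, so the equilibrium is in mixed strategies.
Let Alice play A with probability p. Bob is indifferent when 3p − 5(1−p) = −9p + 6(1−p), giving p = 11/23.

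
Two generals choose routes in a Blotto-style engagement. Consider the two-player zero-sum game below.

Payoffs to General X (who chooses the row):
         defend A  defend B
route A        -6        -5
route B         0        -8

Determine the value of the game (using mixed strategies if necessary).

Row minima are -6 and -8, so General X's maximin is -6; column maxima are 0 and -5, so General Y's minimax is -5. These differ, so the equilibrium is in mixed strategies.
Let General X play route A with probability p. General Y is indifferent when −6p = −5p − 8(1−p), giving p = 8/9.
Let General Y play defend A with probability q. General X is indifferent when −6q − 5(1−q) = −8(1−q), giving q = 1/3.
The value is -6·(1/3) + (-5)·(2/3) = -16/3.

-16/3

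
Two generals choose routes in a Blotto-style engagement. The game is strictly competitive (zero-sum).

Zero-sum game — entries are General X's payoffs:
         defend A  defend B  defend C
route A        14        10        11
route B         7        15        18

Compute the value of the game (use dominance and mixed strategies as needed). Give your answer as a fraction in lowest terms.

Column defend C is strictly dominated by defend B for General Y (it gives General X more in every row).
The remaining 2×2 game on (route A, route B) × (defend A, defend B) has no saddle point. Let General X play route A with probability p; indifference gives 14p + 7(1−p) = 10p + 15(1−p), so p = 2/3.
Similarly General Y's optimal q on defend A is 5/12, and the value is 14·(5/12) + (10)·(7/12) = 35/3.

35/3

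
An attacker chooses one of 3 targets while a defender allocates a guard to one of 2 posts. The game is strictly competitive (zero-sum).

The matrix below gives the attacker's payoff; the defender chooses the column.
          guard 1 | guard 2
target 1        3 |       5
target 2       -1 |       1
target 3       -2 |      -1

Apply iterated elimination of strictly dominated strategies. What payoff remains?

3

Row target 2 is strictly dominated by row target 1 (3>-1, 5>1); eliminate target 2.
Row target 3 is strictly dominated by row target 1 (3>-2, 5>-1); eliminate target 3.
Column guard 2 is strictly dominated by guard 1 for the defender (3<5); eliminate guard 2.
Only (target 1, guard 1) remains, with payoff 3.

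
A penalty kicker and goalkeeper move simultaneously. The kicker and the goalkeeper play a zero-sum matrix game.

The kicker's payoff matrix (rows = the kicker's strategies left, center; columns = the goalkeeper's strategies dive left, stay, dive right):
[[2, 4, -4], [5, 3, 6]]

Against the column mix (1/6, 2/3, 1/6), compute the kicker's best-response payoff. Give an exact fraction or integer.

left: (2)·(1/6) + (4)·(2/3) + (-4)·(1/6) = 7/3.
center: (5)·(1/6) + (3)·(2/3) + (6)·(1/6) = 23/6.
The best pure response is center with expected payoff 23/6.

23/6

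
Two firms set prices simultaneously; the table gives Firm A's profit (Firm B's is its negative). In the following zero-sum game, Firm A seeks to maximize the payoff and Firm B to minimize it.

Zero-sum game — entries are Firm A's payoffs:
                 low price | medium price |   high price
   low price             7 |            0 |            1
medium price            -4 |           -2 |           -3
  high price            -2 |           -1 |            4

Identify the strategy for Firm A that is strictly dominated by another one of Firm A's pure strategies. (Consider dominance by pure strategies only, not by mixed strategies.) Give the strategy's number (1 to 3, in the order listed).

Compare medium price with low price: 7 > -4, 0 > -2, 1 > -3.
So low price strictly dominates medium price for Firm A; medium price is strictly dominated.

2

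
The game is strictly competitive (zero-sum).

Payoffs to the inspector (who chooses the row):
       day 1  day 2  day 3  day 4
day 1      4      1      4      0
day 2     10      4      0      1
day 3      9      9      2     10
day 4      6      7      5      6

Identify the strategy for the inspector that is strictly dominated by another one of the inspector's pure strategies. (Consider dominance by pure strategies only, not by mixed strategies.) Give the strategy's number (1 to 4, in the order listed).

Compare day 1 with day 4: 6 > 4, 7 > 1, 5 > 4, 6 > 0.
So day 4 strictly dominates day 1 for the inspector; day 1 is strictly dominated.

1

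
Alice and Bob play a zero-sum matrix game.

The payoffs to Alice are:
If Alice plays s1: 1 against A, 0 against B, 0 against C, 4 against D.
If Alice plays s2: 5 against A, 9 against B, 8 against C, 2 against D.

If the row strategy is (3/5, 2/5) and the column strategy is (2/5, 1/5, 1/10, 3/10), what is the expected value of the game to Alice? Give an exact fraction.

Against (2/5, 1/5, 1/10, 3/10), each row's expected payoff is s1: 8/5; s2: 26/5.
Taking the (3/5, 2/5)-weighted average: (3/5)·(8/5) + (2/5)·(26/5) = 76/25.

76/25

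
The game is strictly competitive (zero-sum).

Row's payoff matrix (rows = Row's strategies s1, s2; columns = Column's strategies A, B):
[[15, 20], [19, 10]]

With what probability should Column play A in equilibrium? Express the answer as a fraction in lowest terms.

Row minima are 15 and 10, so Row's maximin is 15; column maxima are 19 and 20, so Column's minimax is 19. These differ, so the equilibrium is in mixed strategies.
Let Column play A with probability q. Row is indifferent when 15q + 20(1−q) = 19q + 10(1−q), giving q = 5/7.

5/7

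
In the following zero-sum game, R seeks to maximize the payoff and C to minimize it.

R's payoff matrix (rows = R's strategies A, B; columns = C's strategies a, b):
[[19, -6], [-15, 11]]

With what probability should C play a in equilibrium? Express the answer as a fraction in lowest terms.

Row minima are -6 and -15, so R's maximin is -6; column maxima are 19 and 11, so C's minimax is 11. These differ, so the equilibrium is in mixed strategies.
Let C play a with probability q. R is indifferent when 19q − 6(1−q) = −15q + 11(1−q), giving q = 1/3.

1/3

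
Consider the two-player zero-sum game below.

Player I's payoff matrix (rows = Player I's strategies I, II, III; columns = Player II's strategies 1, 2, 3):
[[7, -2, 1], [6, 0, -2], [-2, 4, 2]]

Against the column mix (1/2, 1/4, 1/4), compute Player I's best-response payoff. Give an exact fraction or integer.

13/4

I: (7)·(1/2) + (-2)·(1/4) + (1)·(1/4) = 13/4.
II: (6)·(1/2) + (0)·(1/4) + (-2)·(1/4) = 5/2.
III: (-2)·(1/2) + (4)·(1/4) + (2)·(1/4) = 1/2.
The best pure response is I with expected payoff 13/4.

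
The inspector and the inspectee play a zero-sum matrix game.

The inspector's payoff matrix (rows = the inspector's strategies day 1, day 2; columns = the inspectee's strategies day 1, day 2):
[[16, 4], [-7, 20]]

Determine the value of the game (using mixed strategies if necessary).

Row minima are 4 and -7, so the inspector's maximin is 4; column maxima are 16 and 20, so the inspectee's minimax is 16. These differ, so the equilibrium is in mixed strategies.
Let the inspector play day 1 with probability p. The inspectee is indifferent when 16p − 7(1−p) = 4p + 20(1−p), giving p = 9/13.
Let the inspectee play day 1 with probability q. The inspector is indifferent when 16q + 4(1−q) = −7q + 20(1−q), giving q = 16/39.
The value is 16·(16/39) + (4)·(23/39) = 116/13.

116/13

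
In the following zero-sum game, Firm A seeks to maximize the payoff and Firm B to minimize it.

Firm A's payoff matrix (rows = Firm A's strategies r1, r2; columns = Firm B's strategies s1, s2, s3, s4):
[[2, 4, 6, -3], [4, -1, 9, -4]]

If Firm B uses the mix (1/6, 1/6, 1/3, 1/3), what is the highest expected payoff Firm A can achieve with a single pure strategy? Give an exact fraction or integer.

r1: (2)·(1/6) + (4)·(1/6) + (6)·(1/3) + (-3)·(1/3) = 2.
r2: (4)·(1/6) + (-1)·(1/6) + (9)·(1/3) + (-4)·(1/3) = 13/6.
The best pure response is r2 with expected payoff 13/6.

13/6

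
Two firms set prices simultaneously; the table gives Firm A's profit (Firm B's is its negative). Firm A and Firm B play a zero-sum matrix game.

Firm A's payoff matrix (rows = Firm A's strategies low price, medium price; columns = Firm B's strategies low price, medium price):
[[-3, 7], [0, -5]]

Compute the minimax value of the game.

-1

Row minima are -3 and -5, so Firm A's maximin is -3; column maxima are 0 and 7, so Firm B's minimax is 0. These differ, so the equilibrium is in mixed strategies.
Let Firm A play low price with probability p. Firm B is indifferent when −3p = 7p − 5(1−p), giving p = 1/3.
Let Firm B play low price with probability q. Firm A is indifferent when −3q + 7(1−q) = −5(1−q), giving q = 4/5.
The value is -3·(4/5) + (7)·(1/5) = -1.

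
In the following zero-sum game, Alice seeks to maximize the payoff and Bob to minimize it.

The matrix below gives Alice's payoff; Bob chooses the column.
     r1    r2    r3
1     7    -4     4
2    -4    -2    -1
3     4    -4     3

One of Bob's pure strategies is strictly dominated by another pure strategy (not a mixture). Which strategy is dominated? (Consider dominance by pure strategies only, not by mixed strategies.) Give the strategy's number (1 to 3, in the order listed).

3

Bob prefers columns that give Alice less. Compare r3 with r2: -4 < 4, -2 < -1, -4 < 3.
So r2 strictly dominates r3 for Bob; r3 is strictly dominated.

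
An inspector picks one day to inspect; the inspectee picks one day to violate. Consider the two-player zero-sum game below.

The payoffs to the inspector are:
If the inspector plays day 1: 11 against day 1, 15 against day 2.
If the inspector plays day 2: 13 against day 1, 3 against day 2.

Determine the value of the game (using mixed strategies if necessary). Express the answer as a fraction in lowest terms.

Row minima are 11 and 3, so the inspector's maximin is 11; column maxima are 13 and 15, so the inspectee's minimax is 13. These differ, so the equilibrium is in mixed strategies.
Let the inspector play day 1 with probability p. The inspectee is indifferent when 11p + 13(1−p) = 15p + 3(1−p), giving p = 5/7.
Let the inspectee play day 1 with probability q. The inspector is indifferent when 11q + 15(1−q) = 13q + 3(1−q), giving q = 6/7.
The value is 11·(6/7) + (15)·(1/7) = 81/7.

81/7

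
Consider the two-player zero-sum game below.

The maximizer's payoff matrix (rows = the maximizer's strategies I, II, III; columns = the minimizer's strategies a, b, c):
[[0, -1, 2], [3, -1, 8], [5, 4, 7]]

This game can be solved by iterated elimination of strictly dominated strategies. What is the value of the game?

Row I is strictly dominated by row III (5>0, 4>-1, 7>2); eliminate I.
Column a is strictly dominated by b for the minimizer (-1<3, 4<5); eliminate a.
Column c is strictly dominated by b for the minimizer (-1<8, 4<7); eliminate c.
Row II is strictly dominated by row III (4>-1); eliminate II.
Only (III, b) remains, with payoff 4.

4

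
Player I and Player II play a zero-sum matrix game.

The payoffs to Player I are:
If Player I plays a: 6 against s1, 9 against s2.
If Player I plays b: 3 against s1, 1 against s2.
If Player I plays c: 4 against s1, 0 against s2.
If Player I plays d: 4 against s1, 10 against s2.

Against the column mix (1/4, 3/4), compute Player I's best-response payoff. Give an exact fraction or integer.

a: (6)·(1/4) + (9)·(3/4) = 33/4.
b: (3)·(1/4) + (1)·(3/4) = 3/2.
c: (4)·(1/4) + (0)·(3/4) = 1.
d: (4)·(1/4) + (10)·(3/4) = 17/2.
The best pure response is d with expected payoff 17/2.

17/2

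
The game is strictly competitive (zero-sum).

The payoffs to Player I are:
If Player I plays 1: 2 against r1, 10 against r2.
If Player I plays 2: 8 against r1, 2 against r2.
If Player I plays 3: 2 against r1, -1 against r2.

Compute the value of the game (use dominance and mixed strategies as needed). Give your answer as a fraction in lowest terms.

Row 3 is strictly dominated by row 2, so Player I never plays it.
The remaining 2×2 game on (1, 2) × (r1, r2) has no saddle point. Let Player I play 1 with probability p; indifference gives 2p + 8(1−p) = 10p + 2(1−p), so p = 3/7.
Similarly Player II's optimal q on r1 is 4/7, and the value is 2·(4/7) + (10)·(3/7) = 38/7.

38/7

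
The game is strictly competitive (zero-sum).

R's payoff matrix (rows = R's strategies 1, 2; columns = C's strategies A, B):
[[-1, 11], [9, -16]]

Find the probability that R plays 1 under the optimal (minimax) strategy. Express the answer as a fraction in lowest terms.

Row minima are -1 and -16, so R's maximin is -1; column maxima are 9 and 11, so C's minimax is 9. These differ, so the equilibrium is in mixed strategies.
Let R play 1 with probability p. C is indifferent when −p + 9(1−p) = 11p − 16(1−p), giving p = 25/37.

25/37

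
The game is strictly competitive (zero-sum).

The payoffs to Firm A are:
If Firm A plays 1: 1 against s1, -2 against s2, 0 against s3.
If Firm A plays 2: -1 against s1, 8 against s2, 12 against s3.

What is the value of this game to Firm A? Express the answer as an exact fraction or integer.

Column s3 is strictly dominated by s2 for Firm B (it gives Firm A more in every row).
The remaining 2×2 game on (1, 2) × (s1, s2) has no saddle point. Let Firm A play 1 with probability p; indifference gives p − (1−p) = −2p + 8(1−p), so p = 3/4.
Similarly Firm B's optimal q on s1 is 5/6, and the value is 1·(5/6) + (-2)·(1/6) = 1/2.

1/2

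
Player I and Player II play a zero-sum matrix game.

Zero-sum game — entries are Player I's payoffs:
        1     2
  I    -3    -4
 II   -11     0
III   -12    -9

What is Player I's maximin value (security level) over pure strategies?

The worst-case payoff for each row is I: -4, II: -11, III: -12.
The best of these is -4.

-4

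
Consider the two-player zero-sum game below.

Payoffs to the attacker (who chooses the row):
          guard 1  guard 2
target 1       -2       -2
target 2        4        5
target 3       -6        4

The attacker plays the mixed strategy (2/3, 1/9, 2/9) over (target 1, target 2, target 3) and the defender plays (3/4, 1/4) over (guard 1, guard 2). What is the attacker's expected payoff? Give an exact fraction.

-59/36

Against (3/4, 1/4), each row's expected payoff is target 1: -2; target 2: 17/4; target 3: -7/2.
Taking the (2/3, 1/9, 2/9)-weighted average: (2/3)·(-2) + (1/9)·(17/4) + (2/9)·(-7/2) = -59/36.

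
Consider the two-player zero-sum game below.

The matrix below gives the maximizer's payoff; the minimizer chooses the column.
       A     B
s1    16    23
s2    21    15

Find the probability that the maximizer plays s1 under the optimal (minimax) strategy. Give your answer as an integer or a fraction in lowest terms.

Row minima are 16 and 15, so the maximizer's maximin is 16; column maxima are 21 and 23, so the minimizer's minimax is 21. These differ, so the equilibrium is in mixed strategies.
Let the maximizer play s1 with probability p. The minimizer is indifferent when 16p + 21(1−p) = 23p + 15(1−p), giving p = 6/13.

6/13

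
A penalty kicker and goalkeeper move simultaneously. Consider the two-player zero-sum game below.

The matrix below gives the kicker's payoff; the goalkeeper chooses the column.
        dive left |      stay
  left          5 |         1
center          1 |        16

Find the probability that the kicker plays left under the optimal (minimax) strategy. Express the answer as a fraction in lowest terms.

Row minima are 1 and 1, so the kicker's maximin is 1; column maxima are 5 and 16, so the goalkeeper's minimax is 5. These differ, so the equilibrium is in mixed strategies.
Let the kicker play left with probability p. The goalkeeper is indifferent when 5p + (1−p) = p + 16(1−p), giving p = 15/19.

15/19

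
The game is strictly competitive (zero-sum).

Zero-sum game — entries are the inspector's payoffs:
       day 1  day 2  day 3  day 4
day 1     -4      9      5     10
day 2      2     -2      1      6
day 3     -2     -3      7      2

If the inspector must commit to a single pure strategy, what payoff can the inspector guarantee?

-2

The worst-case payoff for each row is day 1: -4, day 2: -2, day 3: -3.
The best of these is -2.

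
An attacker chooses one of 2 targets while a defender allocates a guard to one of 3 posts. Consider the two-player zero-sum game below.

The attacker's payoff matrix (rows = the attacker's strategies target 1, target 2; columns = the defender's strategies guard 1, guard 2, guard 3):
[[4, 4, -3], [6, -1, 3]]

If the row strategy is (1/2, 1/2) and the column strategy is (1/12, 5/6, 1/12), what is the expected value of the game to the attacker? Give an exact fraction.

5/3

Against (1/12, 5/6, 1/12), each row's expected payoff is target 1: 41/12; target 2: -1/12.
Taking the (1/2, 1/2)-weighted average: (1/2)·(41/12) + (1/2)·(-1/12) = 5/3.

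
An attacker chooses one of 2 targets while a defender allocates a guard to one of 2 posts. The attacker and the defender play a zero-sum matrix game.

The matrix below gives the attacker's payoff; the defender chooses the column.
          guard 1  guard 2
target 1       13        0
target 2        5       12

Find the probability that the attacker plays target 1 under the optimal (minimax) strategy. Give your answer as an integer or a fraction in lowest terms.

Row minima are 0 and 5, so the attacker's maximin is 5; column maxima are 13 and 12, so the defender's minimax is 12. These differ, so the equilibrium is in mixed strategies.
Let the attacker play target 1 with probability p. The defender is indifferent when 13p + 5(1−p) = 12(1−p), giving p = 7/20.

7/20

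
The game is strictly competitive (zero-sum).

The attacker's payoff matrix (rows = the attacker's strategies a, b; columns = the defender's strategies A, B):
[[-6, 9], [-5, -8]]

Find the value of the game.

Row minima are -6 and -8, so the attacker's maximin is -6; column maxima are -5 and 9, so the defender's minimax is -5. These differ, so the equilibrium is in mixed strategies.
Let the attacker play a with probability p. The defender is indifferent when −6p − 5(1−p) = 9p − 8(1−p), giving p = 1/6.
Let the defender play A with probability q. The attacker is indifferent when −6q + 9(1−q) = −5q − 8(1−q), giving q = 17/18.
The value is -6·(17/18) + (9)·(1/18) = -31/6.

-31/6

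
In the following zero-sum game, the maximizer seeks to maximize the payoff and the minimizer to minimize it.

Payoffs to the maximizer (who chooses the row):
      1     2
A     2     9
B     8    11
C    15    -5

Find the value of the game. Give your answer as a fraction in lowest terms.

Row A is strictly dominated by row B, so the maximizer never plays it.
The remaining 2×2 game on (B, C) × (1, 2) has no saddle point. Let the maximizer play B with probability p; indifference gives 8p + 15(1−p) = 11p − 5(1−p), so p = 20/23.
Similarly the minimizer's optimal q on 1 is 16/23, and the value is 8·(16/23) + (11)·(7/23) = 205/23.

205/23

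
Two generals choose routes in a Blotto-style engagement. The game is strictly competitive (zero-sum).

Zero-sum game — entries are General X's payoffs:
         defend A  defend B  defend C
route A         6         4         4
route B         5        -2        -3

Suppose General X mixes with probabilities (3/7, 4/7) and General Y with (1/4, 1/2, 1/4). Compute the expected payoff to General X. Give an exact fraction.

Against (1/4, 1/2, 1/4), each row's expected payoff is route A: 9/2; route B: -1/2.
Taking the (3/7, 4/7)-weighted average: (3/7)·(9/2) + (4/7)·(-1/2) = 23/14.

23/14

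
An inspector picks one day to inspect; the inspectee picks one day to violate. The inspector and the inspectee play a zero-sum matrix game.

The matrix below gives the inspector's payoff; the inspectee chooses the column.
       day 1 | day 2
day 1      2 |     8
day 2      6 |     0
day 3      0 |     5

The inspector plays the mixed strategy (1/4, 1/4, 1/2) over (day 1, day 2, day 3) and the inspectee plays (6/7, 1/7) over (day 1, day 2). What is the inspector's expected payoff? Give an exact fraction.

Against (6/7, 1/7), each row's expected payoff is day 1: 20/7; day 2: 36/7; day 3: 5/7.
Taking the (1/4, 1/4, 1/2)-weighted average: (1/4)·(20/7) + (1/4)·(36/7) + (1/2)·(5/7) = 33/14.

33/14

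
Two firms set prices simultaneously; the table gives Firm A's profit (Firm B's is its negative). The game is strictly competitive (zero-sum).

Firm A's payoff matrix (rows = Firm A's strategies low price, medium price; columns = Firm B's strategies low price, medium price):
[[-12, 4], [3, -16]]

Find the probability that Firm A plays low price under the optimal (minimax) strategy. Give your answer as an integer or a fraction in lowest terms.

19/35

Row minima are -12 and -16, so Firm A's maximin is -12; column maxima are 3 and 4, so Firm B's minimax is 3. These differ, so the equilibrium is in mixed strategies.
Let Firm A play low price with probability p. Firm B is indifferent when −12p + 3(1−p) = 4p − 16(1−p), giving p = 19/35.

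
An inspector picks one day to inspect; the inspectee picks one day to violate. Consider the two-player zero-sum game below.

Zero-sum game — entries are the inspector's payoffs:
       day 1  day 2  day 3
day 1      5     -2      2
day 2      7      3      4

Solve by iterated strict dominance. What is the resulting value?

Column day 3 is strictly dominated by day 2 for the inspectee (-2<2, 3<4); eliminate day 3.
Row day 1 is strictly dominated by row day 2 (7>5, 3>-2); eliminate day 1.
Column day 1 is strictly dominated by day 2 for the inspectee (3<7); eliminate day 1.
Only (day 2, day 2) remains, with payoff 3.

3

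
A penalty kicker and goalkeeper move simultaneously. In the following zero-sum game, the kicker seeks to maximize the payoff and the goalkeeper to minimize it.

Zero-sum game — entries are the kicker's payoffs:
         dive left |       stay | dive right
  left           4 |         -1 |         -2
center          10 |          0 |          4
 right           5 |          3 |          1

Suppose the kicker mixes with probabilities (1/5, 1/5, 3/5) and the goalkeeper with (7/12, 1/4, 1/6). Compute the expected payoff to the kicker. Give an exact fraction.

Against (7/12, 1/4, 1/6), each row's expected payoff is left: 7/4; center: 13/2; right: 23/6.
Taking the (1/5, 1/5, 3/5)-weighted average: (1/5)·(7/4) + (1/5)·(13/2) + (3/5)·(23/6) = 79/20.

79/20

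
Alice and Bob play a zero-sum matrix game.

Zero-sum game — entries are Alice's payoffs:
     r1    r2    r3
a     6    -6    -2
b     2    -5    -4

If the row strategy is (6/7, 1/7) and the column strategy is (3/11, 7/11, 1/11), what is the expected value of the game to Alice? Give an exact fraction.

-27/11

Against (3/11, 7/11, 1/11), each row's expected payoff is a: -26/11; b: -3.
Taking the (6/7, 1/7)-weighted average: (6/7)·(-26/11) + (1/7)·(-3) = -27/11.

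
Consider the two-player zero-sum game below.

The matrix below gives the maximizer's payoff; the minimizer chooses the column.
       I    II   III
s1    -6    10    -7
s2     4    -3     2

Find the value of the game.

Column I is strictly dominated by III for the minimizer (it gives the maximizer more in every row).
The remaining 2×2 game on (s1, s2) × (II, III) has no saddle point. Let the maximizer play s1 with probability p; indifference gives 10p − 3(1−p) = −7p + 2(1−p), so p = 5/22.
Similarly the minimizer's optimal q on II is 9/22, and the value is 10·(9/22) + (-7)·(13/22) = -1/22.

-1/22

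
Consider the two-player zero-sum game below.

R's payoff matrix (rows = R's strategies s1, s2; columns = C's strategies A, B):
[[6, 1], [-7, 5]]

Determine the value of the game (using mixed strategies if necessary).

Row minima are 1 and -7, so R's maximin is 1; column maxima are 6 and 5, so C's minimax is 5. These differ, so the equilibrium is in mixed strategies.
Let R play s1 with probability p. C is indifferent when 6p − 7(1−p) = p + 5(1−p), giving p = 12/17.
Let C play A with probability q. R is indifferent when 6q + (1−q) = −7q + 5(1−q), giving q = 4/17.
The value is 6·(4/17) + (1)·(13/17) = 37/17.

37/17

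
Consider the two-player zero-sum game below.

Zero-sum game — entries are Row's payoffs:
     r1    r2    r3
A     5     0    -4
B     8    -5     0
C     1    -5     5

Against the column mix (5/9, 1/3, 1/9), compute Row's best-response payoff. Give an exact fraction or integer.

A: (5)·(5/9) + (0)·(1/3) + (-4)·(1/9) = 7/3.
B: (8)·(5/9) + (-5)·(1/3) + (0)·(1/9) = 25/9.
C: (1)·(5/9) + (-5)·(1/3) + (5)·(1/9) = -5/9.
The best pure response is B with expected payoff 25/9.

25/9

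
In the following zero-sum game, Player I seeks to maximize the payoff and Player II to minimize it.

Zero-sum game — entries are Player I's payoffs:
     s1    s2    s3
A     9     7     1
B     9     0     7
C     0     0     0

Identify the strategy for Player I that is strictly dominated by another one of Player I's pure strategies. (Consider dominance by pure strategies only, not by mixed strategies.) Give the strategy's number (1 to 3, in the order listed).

3

Compare C with A: 9 > 0, 7 > 0, 1 > 0.
So A strictly dominates C for Player I; C is strictly dominated.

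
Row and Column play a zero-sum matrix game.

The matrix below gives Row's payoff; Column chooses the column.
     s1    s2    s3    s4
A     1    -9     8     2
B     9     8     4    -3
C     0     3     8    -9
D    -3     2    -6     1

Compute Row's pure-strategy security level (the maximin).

-3

The worst-case payoff for each row is A: -9, B: -3, C: -9, D: -6.
The best of these is -3.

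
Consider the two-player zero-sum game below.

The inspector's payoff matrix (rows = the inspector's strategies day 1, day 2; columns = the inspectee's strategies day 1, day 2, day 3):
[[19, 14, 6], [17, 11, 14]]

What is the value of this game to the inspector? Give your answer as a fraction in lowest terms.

130/11

Column day 1 is strictly dominated by day 2 for the inspectee (it gives the inspector more in every row).
The remaining 2×2 game on (day 1, day 2) × (day 2, day 3) has no saddle point. Let the inspector play day 1 with probability p; indifference gives 14p + 11(1−p) = 6p + 14(1−p), so p = 3/11.
Similarly the inspectee's optimal q on day 2 is 8/11, and the value is 14·(8/11) + (6)·(3/11) = 130/11.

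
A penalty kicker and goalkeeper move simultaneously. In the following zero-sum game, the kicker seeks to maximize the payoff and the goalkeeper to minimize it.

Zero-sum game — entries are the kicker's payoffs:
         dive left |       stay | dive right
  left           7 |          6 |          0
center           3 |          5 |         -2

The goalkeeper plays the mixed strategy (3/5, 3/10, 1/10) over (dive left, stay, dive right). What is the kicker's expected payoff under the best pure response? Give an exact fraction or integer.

6

left: (7)·(3/5) + (6)·(3/10) + (0)·(1/10) = 6.
center: (3)·(3/5) + (5)·(3/10) + (-2)·(1/10) = 31/10.
The best pure response is left with expected payoff 6.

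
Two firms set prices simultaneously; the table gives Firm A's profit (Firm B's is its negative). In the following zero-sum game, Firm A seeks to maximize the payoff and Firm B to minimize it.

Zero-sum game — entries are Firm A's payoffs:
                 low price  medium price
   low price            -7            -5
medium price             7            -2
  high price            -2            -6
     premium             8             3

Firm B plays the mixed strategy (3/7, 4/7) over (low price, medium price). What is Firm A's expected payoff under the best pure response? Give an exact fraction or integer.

36/7

low price: (-7)·(3/7) + (-5)·(4/7) = -41/7.
medium price: (7)·(3/7) + (-2)·(4/7) = 13/7.
high price: (-2)·(3/7) + (-6)·(4/7) = -30/7.
premium: (8)·(3/7) + (3)·(4/7) = 36/7.
The best pure response is premium with expected payoff 36/7.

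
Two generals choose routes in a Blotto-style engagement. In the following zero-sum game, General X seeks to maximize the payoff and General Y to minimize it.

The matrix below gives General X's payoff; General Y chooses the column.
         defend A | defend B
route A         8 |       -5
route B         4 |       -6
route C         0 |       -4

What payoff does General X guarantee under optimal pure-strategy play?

Row minima: -5, -6, -4 → General X's maximin is -4.
Column maxima: 8, -4 → General Y's minimax is -4.
They coincide at (route C, defend B), so the value is -4.

-4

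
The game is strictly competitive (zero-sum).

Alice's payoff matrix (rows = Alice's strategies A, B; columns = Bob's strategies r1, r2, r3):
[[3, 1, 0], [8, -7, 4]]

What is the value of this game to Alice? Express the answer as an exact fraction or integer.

Column r1 is strictly dominated by r3 for Bob (it gives Alice more in every row).
The remaining 2×2 game on (A, B) × (r2, r3) has no saddle point. Let Alice play A with probability p; indifference gives p − 7(1−p) = 4(1−p), so p = 11/12.
Similarly Bob's optimal q on r2 is 1/3, and the value is 1·(1/3) + (0)·(2/3) = 1/3.

1/3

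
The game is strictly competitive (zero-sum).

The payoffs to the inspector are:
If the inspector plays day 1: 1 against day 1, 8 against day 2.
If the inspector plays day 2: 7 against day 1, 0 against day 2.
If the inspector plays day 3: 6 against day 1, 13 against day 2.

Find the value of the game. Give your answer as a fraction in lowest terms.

Row day 1 is strictly dominated by row day 3, so the inspector never plays it.
The remaining 2×2 game on (day 2, day 3) × (day 1, day 2) has no saddle point. Let the inspector play day 2 with probability p; indifference gives 7p + 6(1−p) = 13(1−p), so p = 1/2.
Similarly the inspectee's optimal q on day 1 is 13/14, and the value is 7·(13/14) + (0)·(1/14) = 13/2.

13/2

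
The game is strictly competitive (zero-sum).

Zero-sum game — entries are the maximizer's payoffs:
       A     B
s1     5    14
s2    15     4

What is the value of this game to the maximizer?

Row minima are 5 and 4, so the maximizer's maximin is 5; column maxima are 15 and 14, so the minimizer's minimax is 14. These differ, so the equilibrium is in mixed strategies.
Let the maximizer play s1 with probability p. The minimizer is indifferent when 5p + 15(1−p) = 14p + 4(1−p), giving p = 11/20.
Let the minimizer play A with probability q. The maximizer is indifferent when 5q + 14(1−q) = 15q + 4(1−q), giving q = 1/2.
The value is 5·(1/2) + (14)·(1/2) = 19/2.

19/2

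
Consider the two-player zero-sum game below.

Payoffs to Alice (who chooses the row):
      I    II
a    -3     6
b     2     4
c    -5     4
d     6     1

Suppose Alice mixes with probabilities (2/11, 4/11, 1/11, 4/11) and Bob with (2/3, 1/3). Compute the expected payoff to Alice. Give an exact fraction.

26/11

Against (2/3, 1/3), each row's expected payoff is a: 0; b: 8/3; c: -2; d: 13/3.
Taking the (2/11, 4/11, 1/11, 4/11)-weighted average: (2/11)·(0) + (4/11)·(8/3) + (1/11)·(-2) + (4/11)·(13/3) = 26/11.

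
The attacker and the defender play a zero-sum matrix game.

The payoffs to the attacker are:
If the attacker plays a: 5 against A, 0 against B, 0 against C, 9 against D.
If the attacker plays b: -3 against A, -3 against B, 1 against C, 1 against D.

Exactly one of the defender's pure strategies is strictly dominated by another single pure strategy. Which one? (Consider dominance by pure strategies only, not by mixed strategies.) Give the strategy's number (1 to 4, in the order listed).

The defender prefers columns that give the attacker less. Compare D with A: 5 < 9, -3 < 1.
So A strictly dominates D for the defender; D is strictly dominated.

4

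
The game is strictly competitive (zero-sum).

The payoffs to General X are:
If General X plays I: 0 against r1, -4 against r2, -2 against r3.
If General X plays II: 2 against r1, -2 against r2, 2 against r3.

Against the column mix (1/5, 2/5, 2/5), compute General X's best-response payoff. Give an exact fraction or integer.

I: (0)·(1/5) + (-4)·(2/5) + (-2)·(2/5) = -12/5.
II: (2)·(1/5) + (-2)·(2/5) + (2)·(2/5) = 2/5.
The best pure response is II with expected payoff 2/5.

2/5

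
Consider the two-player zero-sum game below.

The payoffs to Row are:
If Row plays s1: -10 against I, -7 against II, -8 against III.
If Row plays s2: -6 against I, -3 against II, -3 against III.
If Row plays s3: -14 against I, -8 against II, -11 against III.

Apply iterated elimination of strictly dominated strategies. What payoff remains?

Column II is strictly dominated by I for Column (-10<-7, -6<-3, -14<-8); eliminate II.
Row s1 is strictly dominated by row s2 (-6>-10, -3>-8); eliminate s1.
Column III is strictly dominated by I for Column (-6<-3, -14<-11); eliminate III.
Row s3 is strictly dominated by row s2 (-6>-14); eliminate s3.
Only (s2, I) remains, with payoff -6.

-6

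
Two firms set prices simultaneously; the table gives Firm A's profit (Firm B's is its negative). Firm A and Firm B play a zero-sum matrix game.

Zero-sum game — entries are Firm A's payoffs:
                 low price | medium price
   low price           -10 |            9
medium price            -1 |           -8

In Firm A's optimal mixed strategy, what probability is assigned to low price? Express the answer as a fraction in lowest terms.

Row minima are -10 and -8, so Firm A's maximin is -8; column maxima are -1 and 9, so Firm B's minimax is -1. These differ, so the equilibrium is in mixed strategies.
Let Firm A play low price with probability p. Firm B is indifferent when −10p − (1−p) = 9p − 8(1−p), giving p = 7/26.

7/26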